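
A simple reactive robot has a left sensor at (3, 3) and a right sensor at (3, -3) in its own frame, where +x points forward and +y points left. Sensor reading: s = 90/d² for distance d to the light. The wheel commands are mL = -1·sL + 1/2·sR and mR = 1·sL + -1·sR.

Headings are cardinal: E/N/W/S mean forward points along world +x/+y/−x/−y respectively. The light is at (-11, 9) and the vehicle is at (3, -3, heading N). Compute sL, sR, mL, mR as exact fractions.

left sensor world pos  = (0, 0); dL² = 202
right sensor world pos = (6, 0); dR² = 370
sL = 90/202 = 45/101
sR = 90/370 = 9/37
mL = -1·sL + 1/2·sR = -2421/7474
mR = 1·sL + -1·sR = 756/3737

45/101 9/37 -2421/7474 756/3737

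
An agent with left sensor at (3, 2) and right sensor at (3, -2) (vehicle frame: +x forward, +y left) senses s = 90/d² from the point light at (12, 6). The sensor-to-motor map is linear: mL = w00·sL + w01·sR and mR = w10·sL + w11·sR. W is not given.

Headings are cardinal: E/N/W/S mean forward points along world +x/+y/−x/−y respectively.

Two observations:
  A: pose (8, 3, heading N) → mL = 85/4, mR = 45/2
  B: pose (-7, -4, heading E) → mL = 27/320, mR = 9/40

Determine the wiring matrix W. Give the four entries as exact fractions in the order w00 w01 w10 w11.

obs A: pose=(8,3,N) → sL=5/2, sR=45/2, mL=85/4, mR=45/2
obs B: pose=(-7,-4,E) → sL=9/32, sR=9/40, mL=27/320, mR=9/40
sensor matrix S = [[5/2, 45/2], [9/32, 9/40]]; det S = -369/64
solve [mL_A; mL_B] = S·[w00; w01] and [mR_A; mR_B] = S·[w10; w11]:
  w00 = -1/2, w01 = 1, w10 = 0, w11 = 1

-1/2 1 0 1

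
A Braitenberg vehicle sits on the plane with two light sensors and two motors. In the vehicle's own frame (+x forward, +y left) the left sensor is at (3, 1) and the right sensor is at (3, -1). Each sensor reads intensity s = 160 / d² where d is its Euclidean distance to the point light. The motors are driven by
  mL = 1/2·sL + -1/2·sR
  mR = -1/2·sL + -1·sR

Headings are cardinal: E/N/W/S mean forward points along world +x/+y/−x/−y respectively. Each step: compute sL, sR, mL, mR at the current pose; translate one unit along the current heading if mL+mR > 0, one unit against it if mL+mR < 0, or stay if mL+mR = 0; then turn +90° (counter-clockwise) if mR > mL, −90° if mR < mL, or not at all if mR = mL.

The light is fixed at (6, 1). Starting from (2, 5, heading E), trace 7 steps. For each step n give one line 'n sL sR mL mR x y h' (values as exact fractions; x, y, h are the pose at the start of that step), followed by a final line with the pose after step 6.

0 80/13 16 -64/13 -248/13 2 5 E
1 160/17 160/37 1600/629 -5680/629 1 5 S
2 2 8/5 1/5 -13/5 1 6 W
3 160/89 160/73 -1280/6497 -20080/6497 2 6 N
4 80/13 16 -64/13 -248/13 2 5 E
5 160/17 160/37 1600/629 -5680/629 1 5 S
6 2 8/5 1/5 -13/5 1 6 W
final 2 6 N

n=0: pose=(2,5,E); sL=80/13, sR=16; mL=-64/13, mR=-248/13; mL+mR=-24 → advance -1; mR−mL=-184/13 → turn -1·90°
n=1: pose=(1,5,S); sL=160/17, sR=160/37; mL=1600/629, mR=-5680/629; mL+mR=-240/37 → advance -1; mR−mL=-7280/629 → turn -1·90°
n=2: pose=(1,6,W); sL=2, sR=8/5; mL=1/5, mR=-13/5; mL+mR=-12/5 → advance -1; mR−mL=-14/5 → turn -1·90°
n=3: pose=(2,6,N); sL=160/89, sR=160/73; mL=-1280/6497, mR=-20080/6497; mL+mR=-240/73 → advance -1; mR−mL=-18800/6497 → turn -1·90°
n=4: pose=(2,5,E); sL=80/13, sR=16; mL=-64/13, mR=-248/13; mL+mR=-24 → advance -1; mR−mL=-184/13 → turn -1·90°
n=5: pose=(1,5,S); sL=160/17, sR=160/37; mL=1600/629, mR=-5680/629; mL+mR=-240/37 → advance -1; mR−mL=-7280/629 → turn -1·90°
n=6: pose=(1,6,W); sL=2, sR=8/5; mL=1/5, mR=-13/5; mL+mR=-12/5 → advance -1; mR−mL=-14/5 → turn -1·90°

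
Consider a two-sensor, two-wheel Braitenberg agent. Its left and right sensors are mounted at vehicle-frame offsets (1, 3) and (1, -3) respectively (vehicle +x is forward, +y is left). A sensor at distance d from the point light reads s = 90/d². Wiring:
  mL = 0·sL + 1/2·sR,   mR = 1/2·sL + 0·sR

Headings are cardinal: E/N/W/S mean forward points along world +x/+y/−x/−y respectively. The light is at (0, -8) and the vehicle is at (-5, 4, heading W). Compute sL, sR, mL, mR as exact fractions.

left sensor world pos  = (-6, 1); dL² = 117
right sensor world pos = (-6, 7); dR² = 261
sL = 90/117 = 10/13
sR = 90/261 = 10/29
mL = 0·sL + 1/2·sR = 5/29
mR = 1/2·sL + 0·sR = 5/13

10/13 10/29 5/29 5/13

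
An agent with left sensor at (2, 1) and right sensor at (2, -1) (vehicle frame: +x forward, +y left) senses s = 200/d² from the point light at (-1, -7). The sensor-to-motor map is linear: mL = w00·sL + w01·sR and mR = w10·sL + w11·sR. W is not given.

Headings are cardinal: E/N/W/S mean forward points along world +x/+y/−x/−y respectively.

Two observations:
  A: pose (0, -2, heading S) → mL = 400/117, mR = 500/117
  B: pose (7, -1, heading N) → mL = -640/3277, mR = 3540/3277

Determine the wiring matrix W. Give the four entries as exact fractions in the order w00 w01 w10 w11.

-1/2 1/2 1 -1/2

obs A: pose=(0,-2,S) → sL=200/13, sR=200/9, mL=400/117, mR=500/117
obs B: pose=(7,-1,N) → sL=200/113, sR=40/29, mL=-640/3277, mR=3540/3277
sensor matrix S = [[200/13, 200/9], [200/113, 40/29]]; det S = -6944000/383409
solve [mL_A; mL_B] = S·[w00; w01] and [mR_A; mR_B] = S·[w10; w11]:
  w00 = -1/2, w01 = 1/2, w10 = 1, w11 = -1/2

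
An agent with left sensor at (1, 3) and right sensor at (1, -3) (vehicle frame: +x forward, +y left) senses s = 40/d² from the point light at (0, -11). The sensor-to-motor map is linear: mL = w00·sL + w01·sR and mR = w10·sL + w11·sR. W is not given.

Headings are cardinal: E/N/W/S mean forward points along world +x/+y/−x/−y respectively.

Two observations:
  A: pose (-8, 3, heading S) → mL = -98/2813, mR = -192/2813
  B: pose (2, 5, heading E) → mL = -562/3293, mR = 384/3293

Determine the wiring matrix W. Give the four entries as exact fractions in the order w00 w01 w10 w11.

1/2 -1 -1 1

obs A: pose=(-8,3,S) → sL=20/97, sR=4/29, mL=-98/2813, mR=-192/2813
obs B: pose=(2,5,E) → sL=4/37, sR=20/89, mL=-562/3293, mR=384/3293
sensor matrix S = [[20/97, 4/29], [4/37, 20/89]]; det S = 291072/9263209
solve [mL_A; mL_B] = S·[w00; w01] and [mR_A; mR_B] = S·[w10; w11]:
  w00 = 1/2, w01 = -1, w10 = -1, w11 = 1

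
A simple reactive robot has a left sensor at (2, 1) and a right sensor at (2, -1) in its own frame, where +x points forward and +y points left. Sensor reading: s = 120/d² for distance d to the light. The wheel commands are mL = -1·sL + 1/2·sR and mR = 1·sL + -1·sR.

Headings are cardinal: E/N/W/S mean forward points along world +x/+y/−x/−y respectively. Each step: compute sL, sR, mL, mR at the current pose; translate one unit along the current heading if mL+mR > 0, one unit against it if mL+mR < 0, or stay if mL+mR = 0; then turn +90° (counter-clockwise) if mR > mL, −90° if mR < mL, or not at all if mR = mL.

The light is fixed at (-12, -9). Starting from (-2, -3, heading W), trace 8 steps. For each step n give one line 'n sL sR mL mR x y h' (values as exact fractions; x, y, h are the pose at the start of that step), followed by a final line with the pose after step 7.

0 120/89 120/113 -8220/10057 2880/10057 -2 -3 W
1 3/4 30/29 -27/116 -33/116 -1 -3 S
2 40/39 24/29 -692/1131 224/1131 -1 -2 W
3 60/97 60/73 -1470/7081 -1440/7081 0 -2 S
4 120/277 24/49 -2556/13573 -768/13573 0 -1 E
5 3/5 30/61 -108/305 33/305 -1 -1 N
6 40/39 24/29 -692/1131 224/1131 -1 -2 W
7 60/97 60/73 -1470/7081 -1440/7081 0 -2 S
final 0 -1 E

n=0: pose=(-2,-3,W); sL=120/89, sR=120/113; mL=-8220/10057, mR=2880/10057; mL+mR=-60/113 → advance -1; mR−mL=11100/10057 → turn +1·90°
n=1: pose=(-1,-3,S); sL=3/4, sR=30/29; mL=-27/116, mR=-33/116; mL+mR=-15/29 → advance -1; mR−mL=-3/58 → turn -1·90°
n=2: pose=(-1,-2,W); sL=40/39, sR=24/29; mL=-692/1131, mR=224/1131; mL+mR=-12/29 → advance -1; mR−mL=916/1131 → turn +1·90°
n=3: pose=(0,-2,S); sL=60/97, sR=60/73; mL=-1470/7081, mR=-1440/7081; mL+mR=-30/73 → advance -1; mR−mL=30/7081 → turn +1·90°
n=4: pose=(0,-1,E); sL=120/277, sR=24/49; mL=-2556/13573, mR=-768/13573; mL+mR=-12/49 → advance -1; mR−mL=1788/13573 → turn +1·90°
n=5: pose=(-1,-1,N); sL=3/5, sR=30/61; mL=-108/305, mR=33/305; mL+mR=-15/61 → advance -1; mR−mL=141/305 → turn +1·90°
n=6: pose=(-1,-2,W); sL=40/39, sR=24/29; mL=-692/1131, mR=224/1131; mL+mR=-12/29 → advance -1; mR−mL=916/1131 → turn +1·90°
n=7: pose=(0,-2,S); sL=60/97, sR=60/73; mL=-1470/7081, mR=-1440/7081; mL+mR=-30/73 → advance -1; mR−mL=30/7081 → turn +1·90°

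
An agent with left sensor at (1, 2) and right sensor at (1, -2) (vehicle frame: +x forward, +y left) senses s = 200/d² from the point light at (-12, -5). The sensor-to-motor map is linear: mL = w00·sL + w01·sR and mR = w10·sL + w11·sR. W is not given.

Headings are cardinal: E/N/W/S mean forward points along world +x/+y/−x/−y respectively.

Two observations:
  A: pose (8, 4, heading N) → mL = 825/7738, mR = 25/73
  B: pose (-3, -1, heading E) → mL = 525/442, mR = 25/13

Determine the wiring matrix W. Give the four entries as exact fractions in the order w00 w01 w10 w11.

-1/2 1 0 1

obs A: pose=(8,4,N) → sL=25/53, sR=25/73, mL=825/7738, mR=25/73
obs B: pose=(-3,-1,E) → sL=25/17, sR=25/13, mL=525/442, mR=25/13
sensor matrix S = [[25/53, 25/73], [25/17, 25/13]]; det S = 345000/855049
solve [mL_A; mL_B] = S·[w00; w01] and [mR_A; mR_B] = S·[w10; w11]:
  w00 = -1/2, w01 = 1, w10 = 0, w11 = 1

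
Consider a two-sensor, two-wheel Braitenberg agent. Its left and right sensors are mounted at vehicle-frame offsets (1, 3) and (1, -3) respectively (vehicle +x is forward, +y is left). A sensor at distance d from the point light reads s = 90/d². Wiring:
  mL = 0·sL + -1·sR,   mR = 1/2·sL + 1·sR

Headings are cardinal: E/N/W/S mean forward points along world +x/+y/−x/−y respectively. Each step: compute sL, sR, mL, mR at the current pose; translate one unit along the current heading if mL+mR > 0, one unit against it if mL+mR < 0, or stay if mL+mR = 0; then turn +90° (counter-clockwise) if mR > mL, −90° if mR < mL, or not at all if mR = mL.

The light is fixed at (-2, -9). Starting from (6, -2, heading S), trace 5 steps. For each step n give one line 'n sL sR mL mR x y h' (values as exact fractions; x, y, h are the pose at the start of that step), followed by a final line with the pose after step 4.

n=0: pose=(6,-2,S); sL=90/157, sR=90/61; mL=-90/61, mR=16875/9577; mL+mR=45/157 → advance +1; mR−mL=31005/9577 → turn +1·90°
n=1: pose=(6,-3,E); sL=5/9, sR=1; mL=-1, mR=23/18; mL+mR=5/18 → advance +1; mR−mL=41/18 → turn +1·90°
n=2: pose=(7,-3,N); sL=18/17, sR=90/193; mL=-90/193, mR=3267/3281; mL+mR=9/17 → advance +1; mR−mL=4797/3281 → turn +1·90°
n=3: pose=(7,-2,W); sL=9/8, sR=45/82; mL=-45/82, mR=729/656; mL+mR=9/16 → advance +1; mR−mL=1089/656 → turn +1·90°
n=4: pose=(6,-2,S); sL=90/157, sR=90/61; mL=-90/61, mR=16875/9577; mL+mR=45/157 → advance +1; mR−mL=31005/9577 → turn +1·90°

0 90/157 90/61 -90/61 16875/9577 6 -2 S
1 5/9 1 -1 23/18 6 -3 E
2 18/17 90/193 -90/193 3267/3281 7 -3 N
3 9/8 45/82 -45/82 729/656 7 -2 W
4 90/157 90/61 -90/61 16875/9577 6 -2 S
final 6 -3 E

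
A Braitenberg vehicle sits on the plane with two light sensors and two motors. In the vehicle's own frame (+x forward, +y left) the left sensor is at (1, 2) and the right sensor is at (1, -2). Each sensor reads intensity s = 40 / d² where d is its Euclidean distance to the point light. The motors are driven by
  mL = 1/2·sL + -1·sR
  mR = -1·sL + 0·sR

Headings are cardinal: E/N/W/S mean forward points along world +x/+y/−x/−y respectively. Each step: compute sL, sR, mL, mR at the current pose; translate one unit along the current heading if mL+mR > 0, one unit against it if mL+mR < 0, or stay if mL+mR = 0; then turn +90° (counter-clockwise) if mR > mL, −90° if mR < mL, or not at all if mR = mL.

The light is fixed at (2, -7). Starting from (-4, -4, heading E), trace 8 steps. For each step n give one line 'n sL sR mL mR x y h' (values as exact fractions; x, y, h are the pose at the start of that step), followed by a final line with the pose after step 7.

0 4/5 20/13 -74/65 -4/5 -4 -4 E
1 40/97 40/41 -3060/3977 -40/97 -5 -4 N
2 5/8 1/2 -3/16 -5/8 -5 -5 W
3 40/73 8/5 -484/365 -40/73 -4 -5 N
4 4/5 20/29 -42/145 -4/5 -4 -6 W
5 40/53 40/13 -1860/689 -40/53 -3 -6 N
6 1 1 -1/2 -1 -3 -7 W
7 40/37 8 -276/37 -40/37 -2 -7 N
final -2 -8 W

n=0: pose=(-4,-4,E); sL=4/5, sR=20/13; mL=-74/65, mR=-4/5; mL+mR=-126/65 → advance -1; mR−mL=22/65 → turn +1·90°
n=1: pose=(-5,-4,N); sL=40/97, sR=40/41; mL=-3060/3977, mR=-40/97; mL+mR=-4700/3977 → advance -1; mR−mL=1420/3977 → turn +1·90°
n=2: pose=(-5,-5,W); sL=5/8, sR=1/2; mL=-3/16, mR=-5/8; mL+mR=-13/16 → advance -1; mR−mL=-7/16 → turn -1·90°
n=3: pose=(-4,-5,N); sL=40/73, sR=8/5; mL=-484/365, mR=-40/73; mL+mR=-684/365 → advance -1; mR−mL=284/365 → turn +1·90°
n=4: pose=(-4,-6,W); sL=4/5, sR=20/29; mL=-42/145, mR=-4/5; mL+mR=-158/145 → advance -1; mR−mL=-74/145 → turn -1·90°
n=5: pose=(-3,-6,N); sL=40/53, sR=40/13; mL=-1860/689, mR=-40/53; mL+mR=-2380/689 → advance -1; mR−mL=1340/689 → turn +1·90°
n=6: pose=(-3,-7,W); sL=1, sR=1; mL=-1/2, mR=-1; mL+mR=-3/2 → advance -1; mR−mL=-1/2 → turn -1·90°
n=7: pose=(-2,-7,N); sL=40/37, sR=8; mL=-276/37, mR=-40/37; mL+mR=-316/37 → advance -1; mR−mL=236/37 → turn +1·90°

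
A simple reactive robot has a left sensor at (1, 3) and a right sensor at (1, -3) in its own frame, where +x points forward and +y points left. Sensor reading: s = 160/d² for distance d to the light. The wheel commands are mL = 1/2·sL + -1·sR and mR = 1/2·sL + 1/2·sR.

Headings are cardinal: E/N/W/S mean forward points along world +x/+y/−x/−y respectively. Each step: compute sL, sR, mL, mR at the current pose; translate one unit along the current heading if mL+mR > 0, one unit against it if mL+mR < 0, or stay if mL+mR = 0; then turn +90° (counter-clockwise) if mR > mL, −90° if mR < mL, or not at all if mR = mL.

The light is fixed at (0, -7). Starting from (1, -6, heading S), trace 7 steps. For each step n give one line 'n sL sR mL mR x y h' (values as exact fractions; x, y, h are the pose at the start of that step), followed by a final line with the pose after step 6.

0 10 40 -35 25 1 -6 S
1 160/29 32 -848/29 544/29 1 -5 E
2 80/9 80/9 -40/9 80/9 0 -5 N
3 160 160/37 2800/37 3040/37 0 -4 W
4 20 8 2 14 -1 -4 S
5 32/5 160 -784/5 416/5 -1 -5 E
6 80/17 16 -232/17 176/17 -2 -5 N
final -2 -6 W

n=0: pose=(1,-6,S); sL=10, sR=40; mL=-35, mR=25; mL+mR=-10 → advance -1; mR−mL=60 → turn +1·90°
n=1: pose=(1,-5,E); sL=160/29, sR=32; mL=-848/29, mR=544/29; mL+mR=-304/29 → advance -1; mR−mL=48 → turn +1·90°
n=2: pose=(0,-5,N); sL=80/9, sR=80/9; mL=-40/9, mR=80/9; mL+mR=40/9 → advance +1; mR−mL=40/3 → turn +1·90°
n=3: pose=(0,-4,W); sL=160, sR=160/37; mL=2800/37, mR=3040/37; mL+mR=5840/37 → advance +1; mR−mL=240/37 → turn +1·90°
n=4: pose=(-1,-4,S); sL=20, sR=8; mL=2, mR=14; mL+mR=16 → advance +1; mR−mL=12 → turn +1·90°
n=5: pose=(-1,-5,E); sL=32/5, sR=160; mL=-784/5, mR=416/5; mL+mR=-368/5 → advance -1; mR−mL=240 → turn +1·90°
n=6: pose=(-2,-5,N); sL=80/17, sR=16; mL=-232/17, mR=176/17; mL+mR=-56/17 → advance -1; mR−mL=24 → turn +1·90°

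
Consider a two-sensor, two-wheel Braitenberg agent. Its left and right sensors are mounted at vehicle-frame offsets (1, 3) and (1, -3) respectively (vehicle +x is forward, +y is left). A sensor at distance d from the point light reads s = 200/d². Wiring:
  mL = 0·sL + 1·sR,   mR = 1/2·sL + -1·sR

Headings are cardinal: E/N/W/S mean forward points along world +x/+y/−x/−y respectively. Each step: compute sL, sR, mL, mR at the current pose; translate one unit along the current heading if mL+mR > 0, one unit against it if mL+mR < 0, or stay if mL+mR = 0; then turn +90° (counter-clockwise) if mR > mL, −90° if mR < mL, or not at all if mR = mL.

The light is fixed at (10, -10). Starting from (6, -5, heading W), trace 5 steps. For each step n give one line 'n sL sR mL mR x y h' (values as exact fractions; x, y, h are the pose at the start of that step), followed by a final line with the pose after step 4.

0 200/29 200/89 200/89 3100/2581 6 -5 W
1 2 5 5 -4 5 -5 N
2 200/97 8 8 -676/97 5 -4 E
3 100/13 100/37 100/37 550/481 6 -4 S
4 200/29 200/89 200/89 3100/2581 6 -5 W
final 5 -5 N

n=0: pose=(6,-5,W); sL=200/29, sR=200/89; mL=200/89, mR=3100/2581; mL+mR=100/29 → advance +1; mR−mL=-2700/2581 → turn -1·90°
n=1: pose=(5,-5,N); sL=2, sR=5; mL=5, mR=-4; mL+mR=1 → advance +1; mR−mL=-9 → turn -1·90°
n=2: pose=(5,-4,E); sL=200/97, sR=8; mL=8, mR=-676/97; mL+mR=100/97 → advance +1; mR−mL=-1452/97 → turn -1·90°
n=3: pose=(6,-4,S); sL=100/13, sR=100/37; mL=100/37, mR=550/481; mL+mR=50/13 → advance +1; mR−mL=-750/481 → turn -1·90°
n=4: pose=(6,-5,W); sL=200/29, sR=200/89; mL=200/89, mR=3100/2581; mL+mR=100/29 → advance +1; mR−mL=-2700/2581 → turn -1·90°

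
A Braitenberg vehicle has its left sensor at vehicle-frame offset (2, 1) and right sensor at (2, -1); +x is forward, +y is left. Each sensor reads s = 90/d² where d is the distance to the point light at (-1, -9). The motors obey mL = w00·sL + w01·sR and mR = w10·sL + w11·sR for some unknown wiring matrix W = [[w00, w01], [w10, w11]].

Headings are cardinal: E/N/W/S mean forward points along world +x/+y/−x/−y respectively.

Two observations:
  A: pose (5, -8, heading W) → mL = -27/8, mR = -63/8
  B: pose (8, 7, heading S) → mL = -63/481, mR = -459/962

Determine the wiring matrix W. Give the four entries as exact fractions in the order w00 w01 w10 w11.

-1 1/2 -1 -1/2

obs A: pose=(5,-8,W) → sL=45/8, sR=9/2, mL=-27/8, mR=-63/8
obs B: pose=(8,7,S) → sL=45/148, sR=9/26, mL=-63/481, mR=-459/962
sensor matrix S = [[45/8, 9/2], [45/148, 9/26]]; det S = 4455/7696
solve [mL_A; mL_B] = S·[w00; w01] and [mR_A; mR_B] = S·[w10; w11]:
  w00 = -1, w01 = 1/2, w10 = -1, w11 = -1/2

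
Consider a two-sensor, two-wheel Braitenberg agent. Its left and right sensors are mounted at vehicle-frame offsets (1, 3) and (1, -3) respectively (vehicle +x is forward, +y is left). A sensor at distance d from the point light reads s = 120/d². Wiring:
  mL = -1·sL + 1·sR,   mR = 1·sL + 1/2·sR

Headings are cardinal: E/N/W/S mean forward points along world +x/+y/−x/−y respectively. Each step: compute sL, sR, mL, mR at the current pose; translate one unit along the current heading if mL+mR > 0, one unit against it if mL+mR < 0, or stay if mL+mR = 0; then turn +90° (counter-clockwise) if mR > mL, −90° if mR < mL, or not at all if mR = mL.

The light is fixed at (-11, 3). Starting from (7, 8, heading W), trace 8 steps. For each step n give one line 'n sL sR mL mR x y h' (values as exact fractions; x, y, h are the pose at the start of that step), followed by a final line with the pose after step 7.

0 120/293 120/353 -7200/103429 59940/103429 7 8 W
1 15/52 30/53 765/2756 1575/2756 6 8 S
2 120/373 24/65 1152/24245 12276/24245 6 7 E
3 12/25 60/233 -1296/5825 3546/5825 7 7 N
4 120/293 120/353 -7200/103429 59940/103429 7 8 W
5 15/52 30/53 765/2756 1575/2756 6 8 S
6 120/373 24/65 1152/24245 12276/24245 6 7 E
7 12/25 60/233 -1296/5825 3546/5825 7 7 N
final 7 8 W

n=0: pose=(7,8,W); sL=120/293, sR=120/353; mL=-7200/103429, mR=59940/103429; mL+mR=180/353 → advance +1; mR−mL=67140/103429 → turn +1·90°
n=1: pose=(6,8,S); sL=15/52, sR=30/53; mL=765/2756, mR=1575/2756; mL+mR=45/53 → advance +1; mR−mL=405/1378 → turn +1·90°
n=2: pose=(6,7,E); sL=120/373, sR=24/65; mL=1152/24245, mR=12276/24245; mL+mR=36/65 → advance +1; mR−mL=11124/24245 → turn +1·90°
n=3: pose=(7,7,N); sL=12/25, sR=60/233; mL=-1296/5825, mR=3546/5825; mL+mR=90/233 → advance +1; mR−mL=4842/5825 → turn +1·90°
n=4: pose=(7,8,W); sL=120/293, sR=120/353; mL=-7200/103429, mR=59940/103429; mL+mR=180/353 → advance +1; mR−mL=67140/103429 → turn +1·90°
n=5: pose=(6,8,S); sL=15/52, sR=30/53; mL=765/2756, mR=1575/2756; mL+mR=45/53 → advance +1; mR−mL=405/1378 → turn +1·90°
n=6: pose=(6,7,E); sL=120/373, sR=24/65; mL=1152/24245, mR=12276/24245; mL+mR=36/65 → advance +1; mR−mL=11124/24245 → turn +1·90°
n=7: pose=(7,7,N); sL=12/25, sR=60/233; mL=-1296/5825, mR=3546/5825; mL+mR=90/233 → advance +1; mR−mL=4842/5825 → turn +1·90°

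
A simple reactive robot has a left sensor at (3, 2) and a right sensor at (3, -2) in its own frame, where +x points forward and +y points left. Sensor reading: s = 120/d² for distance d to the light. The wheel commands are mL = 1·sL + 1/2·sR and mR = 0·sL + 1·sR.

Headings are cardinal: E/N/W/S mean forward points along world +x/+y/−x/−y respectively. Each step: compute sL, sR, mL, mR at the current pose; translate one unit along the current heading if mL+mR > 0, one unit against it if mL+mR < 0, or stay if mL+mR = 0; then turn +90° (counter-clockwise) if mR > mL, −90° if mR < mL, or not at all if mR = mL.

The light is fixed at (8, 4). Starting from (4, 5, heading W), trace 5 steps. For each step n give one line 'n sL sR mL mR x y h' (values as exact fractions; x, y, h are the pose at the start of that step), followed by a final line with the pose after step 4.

0 12/5 60/29 498/145 60/29 4 5 W
1 24/13 24/5 276/65 24/5 3 5 N
2 15/8 3/2 21/8 3/2 3 6 W
3 120/89 120/41 10260/3649 120/41 2 6 N
4 60/41 60/53 4410/2173 60/53 2 7 W
final 1 7 N

n=0: pose=(4,5,W); sL=12/5, sR=60/29; mL=498/145, mR=60/29; mL+mR=798/145 → advance +1; mR−mL=-198/145 → turn -1·90°
n=1: pose=(3,5,N); sL=24/13, sR=24/5; mL=276/65, mR=24/5; mL+mR=588/65 → advance +1; mR−mL=36/65 → turn +1·90°
n=2: pose=(3,6,W); sL=15/8, sR=3/2; mL=21/8, mR=3/2; mL+mR=33/8 → advance +1; mR−mL=-9/8 → turn -1·90°
n=3: pose=(2,6,N); sL=120/89, sR=120/41; mL=10260/3649, mR=120/41; mL+mR=20940/3649 → advance +1; mR−mL=420/3649 → turn +1·90°
n=4: pose=(2,7,W); sL=60/41, sR=60/53; mL=4410/2173, mR=60/53; mL+mR=6870/2173 → advance +1; mR−mL=-1950/2173 → turn -1·90°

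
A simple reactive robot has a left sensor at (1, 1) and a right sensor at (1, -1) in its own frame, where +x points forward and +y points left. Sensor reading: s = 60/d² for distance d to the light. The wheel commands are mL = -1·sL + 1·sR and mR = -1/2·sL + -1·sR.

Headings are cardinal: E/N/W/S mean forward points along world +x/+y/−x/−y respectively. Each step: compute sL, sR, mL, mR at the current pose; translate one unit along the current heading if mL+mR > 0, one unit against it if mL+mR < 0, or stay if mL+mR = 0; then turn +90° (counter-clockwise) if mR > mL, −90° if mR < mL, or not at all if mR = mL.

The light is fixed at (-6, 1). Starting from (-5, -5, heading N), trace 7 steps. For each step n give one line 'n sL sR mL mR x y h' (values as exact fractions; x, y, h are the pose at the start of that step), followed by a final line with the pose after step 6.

n=0: pose=(-5,-5,N); sL=12/5, sR=60/29; mL=-48/145, mR=-474/145; mL+mR=-18/5 → advance -1; mR−mL=-426/145 → turn -1·90°
n=1: pose=(-5,-6,E); sL=3/2, sR=15/17; mL=-21/34, mR=-111/68; mL+mR=-9/4 → advance -1; mR−mL=-69/68 → turn -1·90°
n=2: pose=(-6,-6,S); sL=12/13, sR=12/13; mL=0, mR=-18/13; mL+mR=-18/13 → advance -1; mR−mL=-18/13 → turn -1·90°
n=3: pose=(-6,-5,W); sL=6/5, sR=30/13; mL=72/65, mR=-189/65; mL+mR=-9/5 → advance -1; mR−mL=-261/65 → turn -1·90°
n=4: pose=(-5,-5,N); sL=12/5, sR=60/29; mL=-48/145, mR=-474/145; mL+mR=-18/5 → advance -1; mR−mL=-426/145 → turn -1·90°
n=5: pose=(-5,-6,E); sL=3/2, sR=15/17; mL=-21/34, mR=-111/68; mL+mR=-9/4 → advance -1; mR−mL=-69/68 → turn -1·90°
n=6: pose=(-6,-6,S); sL=12/13, sR=12/13; mL=0, mR=-18/13; mL+mR=-18/13 → advance -1; mR−mL=-18/13 → turn -1·90°

0 12/5 60/29 -48/145 -474/145 -5 -5 N
1 3/2 15/17 -21/34 -111/68 -5 -6 E
2 12/13 12/13 0 -18/13 -6 -6 S
3 6/5 30/13 72/65 -189/65 -6 -5 W
4 12/5 60/29 -48/145 -474/145 -5 -5 N
5 3/2 15/17 -21/34 -111/68 -5 -6 E
6 12/13 12/13 0 -18/13 -6 -6 S
final -6 -5 W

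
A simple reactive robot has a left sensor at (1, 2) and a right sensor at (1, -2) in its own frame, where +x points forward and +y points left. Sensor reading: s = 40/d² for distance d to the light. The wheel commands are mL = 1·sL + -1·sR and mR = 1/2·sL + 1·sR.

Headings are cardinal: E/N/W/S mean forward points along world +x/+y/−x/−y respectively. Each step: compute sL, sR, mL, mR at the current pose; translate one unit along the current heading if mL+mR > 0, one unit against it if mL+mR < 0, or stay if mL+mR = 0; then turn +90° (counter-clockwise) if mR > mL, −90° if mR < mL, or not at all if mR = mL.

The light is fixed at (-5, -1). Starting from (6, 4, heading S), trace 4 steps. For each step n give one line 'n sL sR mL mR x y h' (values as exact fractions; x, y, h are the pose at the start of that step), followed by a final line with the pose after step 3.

n=0: pose=(6,4,S); sL=8/37, sR=40/97; mL=-704/3589, mR=1868/3589; mL+mR=12/37 → advance +1; mR−mL=2572/3589 → turn +1·90°
n=1: pose=(6,3,E); sL=2/9, sR=10/37; mL=-16/333, mR=127/333; mL+mR=1/3 → advance +1; mR−mL=143/333 → turn +1·90°
n=2: pose=(7,3,N); sL=8/25, sR=40/221; mL=768/5525, mR=1884/5525; mL+mR=12/25 → advance +1; mR−mL=1116/5525 → turn +1·90°
n=3: pose=(7,4,W); sL=4/13, sR=4/17; mL=16/221, mR=86/221; mL+mR=6/13 → advance +1; mR−mL=70/221 → turn +1·90°

0 8/37 40/97 -704/3589 1868/3589 6 4 S
1 2/9 10/37 -16/333 127/333 6 3 E
2 8/25 40/221 768/5525 1884/5525 7 3 N
3 4/13 4/17 16/221 86/221 7 4 W
final 6 4 S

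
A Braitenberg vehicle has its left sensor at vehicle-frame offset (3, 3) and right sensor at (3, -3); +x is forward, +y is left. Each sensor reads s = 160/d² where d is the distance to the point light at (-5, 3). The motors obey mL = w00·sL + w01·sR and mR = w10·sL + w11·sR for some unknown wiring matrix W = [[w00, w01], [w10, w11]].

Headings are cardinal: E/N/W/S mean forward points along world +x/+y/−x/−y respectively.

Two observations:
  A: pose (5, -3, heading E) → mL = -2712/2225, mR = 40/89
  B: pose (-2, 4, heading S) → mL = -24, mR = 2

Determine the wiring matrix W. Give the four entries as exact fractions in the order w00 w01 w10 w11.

obs A: pose=(5,-3,E) → sL=80/89, sR=16/25, mL=-2712/2225, mR=40/89
obs B: pose=(-2,4,S) → sL=4, sR=40, mL=-24, mR=2
sensor matrix S = [[80/89, 16/25], [4, 40]]; det S = 74304/2225
solve [mL_A; mL_B] = S·[w00; w01] and [mR_A; mR_B] = S·[w10; w11]:
  w00 = -1, w01 = -1/2, w10 = 1/2, w11 = 0

-1 -1/2 1/2 0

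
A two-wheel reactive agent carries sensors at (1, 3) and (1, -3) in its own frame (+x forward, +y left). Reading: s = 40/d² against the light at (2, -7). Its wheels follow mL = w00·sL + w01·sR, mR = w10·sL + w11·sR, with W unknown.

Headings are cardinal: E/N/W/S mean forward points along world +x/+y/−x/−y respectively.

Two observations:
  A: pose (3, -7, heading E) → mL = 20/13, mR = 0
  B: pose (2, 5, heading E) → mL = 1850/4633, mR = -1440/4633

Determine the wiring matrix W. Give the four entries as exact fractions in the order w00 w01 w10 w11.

-1/2 1 1 -1

obs A: pose=(3,-7,E) → sL=40/13, sR=40/13, mL=20/13, mR=0
obs B: pose=(2,5,E) → sL=20/113, sR=20/41, mL=1850/4633, mR=-1440/4633
sensor matrix S = [[40/13, 40/13], [20/113, 20/41]]; det S = 57600/60229
solve [mL_A; mL_B] = S·[w00; w01] and [mR_A; mR_B] = S·[w10; w11]:
  w00 = -1/2, w01 = 1, w10 = 1, w11 = -1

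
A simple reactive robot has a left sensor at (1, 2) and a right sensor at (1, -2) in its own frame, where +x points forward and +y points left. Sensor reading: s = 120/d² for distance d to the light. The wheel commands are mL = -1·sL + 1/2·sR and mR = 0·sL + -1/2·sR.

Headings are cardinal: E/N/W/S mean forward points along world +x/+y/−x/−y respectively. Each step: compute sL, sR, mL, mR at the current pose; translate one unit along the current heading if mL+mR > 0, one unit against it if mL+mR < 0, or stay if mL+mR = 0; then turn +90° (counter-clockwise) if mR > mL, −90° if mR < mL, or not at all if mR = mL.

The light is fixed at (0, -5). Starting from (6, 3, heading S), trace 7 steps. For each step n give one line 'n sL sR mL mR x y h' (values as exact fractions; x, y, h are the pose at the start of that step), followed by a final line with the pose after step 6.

0 120/113 24/13 -204/1469 -12/13 6 3 S
1 60/37 60/73 -3270/2701 -30/73 6 4 W
2 24/29 120/89 -396/2581 -60/89 7 4 S
3 6/5 2/3 -13/15 -1/3 7 5 W
4 120/181 40/39 -1060/7059 -20/39 8 5 S
5 12/13 60/109 -918/1417 -30/109 8 6 W
6 120/221 120/149 -4620/32929 -60/149 9 6 S
final 9 7 W

n=0: pose=(6,3,S); sL=120/113, sR=24/13; mL=-204/1469, mR=-12/13; mL+mR=-120/113 → advance -1; mR−mL=-1152/1469 → turn -1·90°
n=1: pose=(6,4,W); sL=60/37, sR=60/73; mL=-3270/2701, mR=-30/73; mL+mR=-60/37 → advance -1; mR−mL=2160/2701 → turn +1·90°
n=2: pose=(7,4,S); sL=24/29, sR=120/89; mL=-396/2581, mR=-60/89; mL+mR=-24/29 → advance -1; mR−mL=-1344/2581 → turn -1·90°
n=3: pose=(7,5,W); sL=6/5, sR=2/3; mL=-13/15, mR=-1/3; mL+mR=-6/5 → advance -1; mR−mL=8/15 → turn +1·90°
n=4: pose=(8,5,S); sL=120/181, sR=40/39; mL=-1060/7059, mR=-20/39; mL+mR=-120/181 → advance -1; mR−mL=-2560/7059 → turn -1·90°
n=5: pose=(8,6,W); sL=12/13, sR=60/109; mL=-918/1417, mR=-30/109; mL+mR=-12/13 → advance -1; mR−mL=528/1417 → turn +1·90°
n=6: pose=(9,6,S); sL=120/221, sR=120/149; mL=-4620/32929, mR=-60/149; mL+mR=-120/221 → advance -1; mR−mL=-8640/32929 → turn -1·90°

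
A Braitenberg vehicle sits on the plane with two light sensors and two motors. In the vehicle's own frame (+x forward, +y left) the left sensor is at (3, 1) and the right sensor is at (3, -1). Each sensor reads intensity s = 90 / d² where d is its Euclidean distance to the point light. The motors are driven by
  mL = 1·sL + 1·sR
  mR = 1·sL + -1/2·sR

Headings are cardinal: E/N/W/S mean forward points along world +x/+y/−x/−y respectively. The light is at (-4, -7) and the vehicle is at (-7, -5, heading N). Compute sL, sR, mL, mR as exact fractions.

left sensor world pos  = (-8, -2); dL² = 41
right sensor world pos = (-6, -2); dR² = 29
sL = 90/41 = 90/41
sR = 90/29 = 90/29
mL = 1·sL + 1·sR = 6300/1189
mR = 1·sL + -1/2·sR = 765/1189

90/41 90/29 6300/1189 765/1189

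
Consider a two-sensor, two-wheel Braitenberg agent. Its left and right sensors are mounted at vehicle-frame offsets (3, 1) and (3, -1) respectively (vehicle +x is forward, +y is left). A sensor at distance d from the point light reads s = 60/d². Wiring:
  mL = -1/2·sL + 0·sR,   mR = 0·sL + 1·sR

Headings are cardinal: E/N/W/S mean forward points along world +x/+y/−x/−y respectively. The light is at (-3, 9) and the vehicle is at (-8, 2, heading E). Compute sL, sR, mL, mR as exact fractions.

left sensor world pos  = (-5, 3); dL² = 40
right sensor world pos = (-5, 1); dR² = 68
sL = 60/40 = 3/2
sR = 60/68 = 15/17
mL = -1/2·sL + 0·sR = -3/4
mR = 0·sL + 1·sR = 15/17

3/2 15/17 -3/4 15/17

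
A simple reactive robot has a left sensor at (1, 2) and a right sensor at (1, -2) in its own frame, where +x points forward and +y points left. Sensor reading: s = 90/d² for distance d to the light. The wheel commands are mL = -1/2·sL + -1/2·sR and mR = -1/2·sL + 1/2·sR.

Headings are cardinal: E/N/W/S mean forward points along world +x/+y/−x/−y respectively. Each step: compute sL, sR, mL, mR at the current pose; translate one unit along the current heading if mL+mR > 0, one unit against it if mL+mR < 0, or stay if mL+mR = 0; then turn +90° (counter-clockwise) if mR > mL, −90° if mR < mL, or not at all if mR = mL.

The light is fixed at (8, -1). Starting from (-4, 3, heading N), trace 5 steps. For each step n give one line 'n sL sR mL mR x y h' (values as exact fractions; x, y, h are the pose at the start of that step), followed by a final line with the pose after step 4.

n=0: pose=(-4,3,N); sL=90/221, sR=18/25; mL=-3114/5525, mR=864/5525; mL+mR=-90/221 → advance -1; mR−mL=18/25 → turn +1·90°
n=1: pose=(-4,2,W); sL=9/17, sR=45/97; mL=-819/1649, mR=-54/1649; mL+mR=-9/17 → advance -1; mR−mL=45/97 → turn +1·90°
n=2: pose=(-3,2,S); sL=18/17, sR=90/173; mL=-2322/2941, mR=-792/2941; mL+mR=-18/17 → advance -1; mR−mL=90/173 → turn +1·90°
n=3: pose=(-3,3,E); sL=45/68, sR=45/52; mL=-675/884, mR=45/442; mL+mR=-45/68 → advance -1; mR−mL=45/52 → turn +1·90°
n=4: pose=(-4,3,N); sL=90/221, sR=18/25; mL=-3114/5525, mR=864/5525; mL+mR=-90/221 → advance -1; mR−mL=18/25 → turn +1·90°

0 90/221 18/25 -3114/5525 864/5525 -4 3 N
1 9/17 45/97 -819/1649 -54/1649 -4 2 W
2 18/17 90/173 -2322/2941 -792/2941 -3 2 S
3 45/68 45/52 -675/884 45/442 -3 3 E
4 90/221 18/25 -3114/5525 864/5525 -4 3 N
final -4 2 W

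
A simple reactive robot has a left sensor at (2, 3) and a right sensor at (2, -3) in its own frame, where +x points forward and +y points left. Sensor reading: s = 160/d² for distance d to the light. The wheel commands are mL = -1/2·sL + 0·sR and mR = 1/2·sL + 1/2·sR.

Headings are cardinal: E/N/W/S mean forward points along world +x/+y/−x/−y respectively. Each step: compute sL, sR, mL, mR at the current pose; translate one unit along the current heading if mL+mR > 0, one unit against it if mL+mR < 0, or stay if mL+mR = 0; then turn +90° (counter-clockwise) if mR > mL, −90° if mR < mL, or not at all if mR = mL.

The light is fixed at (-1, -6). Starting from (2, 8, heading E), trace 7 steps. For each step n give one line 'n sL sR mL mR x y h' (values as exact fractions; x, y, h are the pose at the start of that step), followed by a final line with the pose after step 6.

n=0: pose=(2,8,E); sL=80/157, sR=80/73; mL=-40/157, mR=9200/11461; mL+mR=40/73 → advance +1; mR−mL=12120/11461 → turn +1·90°
n=1: pose=(3,8,N); sL=160/257, sR=32/61; mL=-80/257, mR=8992/15677; mL+mR=16/61 → advance +1; mR−mL=13872/15677 → turn +1·90°
n=2: pose=(3,9,W); sL=40/37, sR=20/41; mL=-20/37, mR=1190/1517; mL+mR=10/41 → advance +1; mR−mL=2010/1517 → turn +1·90°
n=3: pose=(2,9,S); sL=32/41, sR=160/169; mL=-16/41, mR=5984/6929; mL+mR=80/169 → advance +1; mR−mL=8688/6929 → turn +1·90°
n=4: pose=(2,8,E); sL=80/157, sR=80/73; mL=-40/157, mR=9200/11461; mL+mR=40/73 → advance +1; mR−mL=12120/11461 → turn +1·90°
n=5: pose=(3,8,N); sL=160/257, sR=32/61; mL=-80/257, mR=8992/15677; mL+mR=16/61 → advance +1; mR−mL=13872/15677 → turn +1·90°
n=6: pose=(3,9,W); sL=40/37, sR=20/41; mL=-20/37, mR=1190/1517; mL+mR=10/41 → advance +1; mR−mL=2010/1517 → turn +1·90°

0 80/157 80/73 -40/157 9200/11461 2 8 E
1 160/257 32/61 -80/257 8992/15677 3 8 N
2 40/37 20/41 -20/37 1190/1517 3 9 W
3 32/41 160/169 -16/41 5984/6929 2 9 S
4 80/157 80/73 -40/157 9200/11461 2 8 E
5 160/257 32/61 -80/257 8992/15677 3 8 N
6 40/37 20/41 -20/37 1190/1517 3 9 W
final 2 9 S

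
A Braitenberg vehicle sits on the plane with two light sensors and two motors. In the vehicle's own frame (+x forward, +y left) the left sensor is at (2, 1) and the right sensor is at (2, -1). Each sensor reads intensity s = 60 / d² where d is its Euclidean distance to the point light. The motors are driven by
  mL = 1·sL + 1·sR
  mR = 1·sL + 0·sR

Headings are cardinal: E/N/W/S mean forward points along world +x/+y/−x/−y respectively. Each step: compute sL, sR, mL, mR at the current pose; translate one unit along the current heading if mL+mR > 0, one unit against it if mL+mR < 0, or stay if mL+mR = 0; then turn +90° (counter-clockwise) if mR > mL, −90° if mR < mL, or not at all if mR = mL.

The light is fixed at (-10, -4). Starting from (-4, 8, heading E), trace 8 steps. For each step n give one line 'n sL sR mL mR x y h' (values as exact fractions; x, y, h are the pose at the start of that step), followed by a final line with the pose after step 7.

0 60/233 12/37 5016/8621 60/233 -4 8 E
1 15/41 15/34 1125/1394 15/41 -3 8 S
2 12/25 60/169 3528/4225 12/25 -3 7 W
3 30/97 30/109 6180/10573 30/97 -4 7 N
4 60/233 12/37 5016/8621 60/233 -4 8 E
5 15/41 15/34 1125/1394 15/41 -3 8 S
6 12/25 60/169 3528/4225 12/25 -3 7 W
7 30/97 30/109 6180/10573 30/97 -4 7 N
final -4 8 E

n=0: pose=(-4,8,E); sL=60/233, sR=12/37; mL=5016/8621, mR=60/233; mL+mR=7236/8621 → advance +1; mR−mL=-12/37 → turn -1·90°
n=1: pose=(-3,8,S); sL=15/41, sR=15/34; mL=1125/1394, mR=15/41; mL+mR=1635/1394 → advance +1; mR−mL=-15/34 → turn -1·90°
n=2: pose=(-3,7,W); sL=12/25, sR=60/169; mL=3528/4225, mR=12/25; mL+mR=5556/4225 → advance +1; mR−mL=-60/169 → turn -1·90°
n=3: pose=(-4,7,N); sL=30/97, sR=30/109; mL=6180/10573, mR=30/97; mL+mR=9450/10573 → advance +1; mR−mL=-30/109 → turn -1·90°
n=4: pose=(-4,8,E); sL=60/233, sR=12/37; mL=5016/8621, mR=60/233; mL+mR=7236/8621 → advance +1; mR−mL=-12/37 → turn -1·90°
n=5: pose=(-3,8,S); sL=15/41, sR=15/34; mL=1125/1394, mR=15/41; mL+mR=1635/1394 → advance +1; mR−mL=-15/34 → turn -1·90°
n=6: pose=(-3,7,W); sL=12/25, sR=60/169; mL=3528/4225, mR=12/25; mL+mR=5556/4225 → advance +1; mR−mL=-60/169 → turn -1·90°
n=7: pose=(-4,7,N); sL=30/97, sR=30/109; mL=6180/10573, mR=30/97; mL+mR=9450/10573 → advance +1; mR−mL=-30/109 → turn -1·90°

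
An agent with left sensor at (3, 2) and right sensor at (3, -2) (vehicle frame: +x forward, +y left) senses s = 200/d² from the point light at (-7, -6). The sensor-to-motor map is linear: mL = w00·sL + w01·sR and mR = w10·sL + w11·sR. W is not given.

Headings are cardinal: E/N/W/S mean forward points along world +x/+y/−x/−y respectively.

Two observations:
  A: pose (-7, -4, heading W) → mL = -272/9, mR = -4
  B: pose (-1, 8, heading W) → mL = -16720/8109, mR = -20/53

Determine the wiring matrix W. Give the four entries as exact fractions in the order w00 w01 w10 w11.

-1 -1 0 -1/2

obs A: pose=(-7,-4,W) → sL=200/9, sR=8, mL=-272/9, mR=-4
obs B: pose=(-1,8,W) → sL=200/153, sR=40/53, mL=-16720/8109, mR=-20/53
sensor matrix S = [[200/9, 8], [200/153, 40/53]]; det S = 51200/8109
solve [mL_A; mL_B] = S·[w00; w01] and [mR_A; mR_B] = S·[w10; w11]:
  w00 = -1, w01 = -1, w10 = 0, w11 = -1/2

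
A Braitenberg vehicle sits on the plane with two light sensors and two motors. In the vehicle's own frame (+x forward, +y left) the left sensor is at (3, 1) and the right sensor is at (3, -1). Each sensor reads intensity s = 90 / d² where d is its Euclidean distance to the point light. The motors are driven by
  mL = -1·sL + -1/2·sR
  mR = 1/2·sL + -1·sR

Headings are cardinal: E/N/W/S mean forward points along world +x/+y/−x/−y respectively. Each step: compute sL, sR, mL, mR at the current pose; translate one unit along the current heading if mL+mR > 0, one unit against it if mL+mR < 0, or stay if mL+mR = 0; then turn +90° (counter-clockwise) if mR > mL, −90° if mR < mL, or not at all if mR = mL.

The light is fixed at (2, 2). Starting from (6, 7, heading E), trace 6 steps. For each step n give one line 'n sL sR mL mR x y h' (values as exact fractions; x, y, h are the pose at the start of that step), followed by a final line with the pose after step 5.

n=0: pose=(6,7,E); sL=18/17, sR=18/13; mL=-387/221, mR=-189/221; mL+mR=-576/221 → advance -1; mR−mL=198/221 → turn +1·90°
n=1: pose=(5,7,N); sL=45/34, sR=9/8; mL=-513/272, mR=-63/136; mL+mR=-639/272 → advance -1; mR−mL=387/272 → turn +1·90°
n=2: pose=(5,6,W); sL=10, sR=18/5; mL=-59/5, mR=7/5; mL+mR=-52/5 → advance -1; mR−mL=66/5 → turn +1·90°
n=3: pose=(6,6,S); sL=45/13, sR=9; mL=-207/26, mR=-189/26; mL+mR=-198/13 → advance -1; mR−mL=9/13 → turn +1·90°
n=4: pose=(6,7,E); sL=18/17, sR=18/13; mL=-387/221, mR=-189/221; mL+mR=-576/221 → advance -1; mR−mL=198/221 → turn +1·90°
n=5: pose=(5,7,N); sL=45/34, sR=9/8; mL=-513/272, mR=-63/136; mL+mR=-639/272 → advance -1; mR−mL=387/272 → turn +1·90°

0 18/17 18/13 -387/221 -189/221 6 7 E
1 45/34 9/8 -513/272 -63/136 5 7 N
2 10 18/5 -59/5 7/5 5 6 W
3 45/13 9 -207/26 -189/26 6 6 S
4 18/17 18/13 -387/221 -189/221 6 7 E
5 45/34 9/8 -513/272 -63/136 5 7 N
final 5 6 W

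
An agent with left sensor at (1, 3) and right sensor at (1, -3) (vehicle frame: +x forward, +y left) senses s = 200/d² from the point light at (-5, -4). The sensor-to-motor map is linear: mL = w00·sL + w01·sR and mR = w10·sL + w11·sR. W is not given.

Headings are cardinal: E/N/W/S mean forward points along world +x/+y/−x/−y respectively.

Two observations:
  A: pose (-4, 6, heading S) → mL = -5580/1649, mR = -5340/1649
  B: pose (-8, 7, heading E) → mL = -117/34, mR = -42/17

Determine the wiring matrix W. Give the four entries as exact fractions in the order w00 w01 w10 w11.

obs A: pose=(-4,6,S) → sL=200/97, sR=40/17, mL=-5580/1649, mR=-5340/1649
obs B: pose=(-8,7,E) → sL=1, sR=50/17, mL=-117/34, mR=-42/17
sensor matrix S = [[200/97, 40/17], [1, 50/17]]; det S = 360/97
solve [mL_A; mL_B] = S·[w00; w01] and [mR_A; mR_B] = S·[w10; w11]:
  w00 = -1/2, w01 = -1, w10 = -1, w11 = -1/2

-1/2 -1 -1 -1/2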